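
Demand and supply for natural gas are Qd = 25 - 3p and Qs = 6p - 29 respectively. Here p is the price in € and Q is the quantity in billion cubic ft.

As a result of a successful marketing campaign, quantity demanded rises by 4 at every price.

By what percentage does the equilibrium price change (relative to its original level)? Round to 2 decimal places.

+7.41

Original equilibrium: 25 - 3p = 6p - 29 gives 54 = 9p, so p = 6 and Q = 7.
The new curves are Qd = 29 - 3p (demand) and Qs = 6p - 29 (supply).
Setting them equal: 29 - 3p = 6p - 29 → 58 = 9p, so p = 58/9 ≈ 6.4444 and Q = 29/3 ≈ 9.6667.
%Δp = (6.4444 − 6) / 6 × 100 = +7.41%.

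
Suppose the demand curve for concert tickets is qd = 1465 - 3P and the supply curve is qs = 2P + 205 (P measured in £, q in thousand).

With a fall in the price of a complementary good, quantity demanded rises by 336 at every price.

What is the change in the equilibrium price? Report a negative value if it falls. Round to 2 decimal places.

+67.20

Initially, 1465 - 3P = 2P + 205, so 1260 = 5P and P = 252, q = 709.
With the change applied: demand qd = 1801 - 3P, supply qs = 2P + 205.
Setting them equal: 1801 - 3P = 2P + 205 → 1596 = 5P, so P = 319.2 and q = 843.4.
ΔP = 319.2 − 252 = +67.20.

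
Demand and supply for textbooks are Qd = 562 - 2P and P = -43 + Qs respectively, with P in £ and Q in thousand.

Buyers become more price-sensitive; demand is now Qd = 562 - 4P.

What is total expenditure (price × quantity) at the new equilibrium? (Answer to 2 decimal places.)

15237.84

Solve the original market: 562 - 2P = P + 43, hence P = 173 and Q = 216.
The shock moves the curves to Qd = 562 - 4P and Qs = P + 43.
New equilibrium: 562 - 4P = P + 43 ⇒ 519 = 5P ⇒ P = 103.8, Q = 146.8.
New expenditure = 103.8 × 146.8 = 15237.84.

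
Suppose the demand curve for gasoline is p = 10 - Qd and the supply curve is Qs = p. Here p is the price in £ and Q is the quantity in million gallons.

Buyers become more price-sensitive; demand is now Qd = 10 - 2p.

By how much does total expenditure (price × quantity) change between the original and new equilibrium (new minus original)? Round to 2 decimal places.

Solve the original market: 10 - p = p, hence p = 5 and Q = 5.
The new curves are Qd = 10 - 2p (demand) and Qs = p (supply).
Clearing the new market: 10 - 2p = p, so p = 10/3 ≈ 3.3333 and Q = 10/3 ≈ 3.3333.
Expenditure moves from 5×5 = 25 to 3.3333×3.3333 = 11.1111; change = -13.89.

-13.89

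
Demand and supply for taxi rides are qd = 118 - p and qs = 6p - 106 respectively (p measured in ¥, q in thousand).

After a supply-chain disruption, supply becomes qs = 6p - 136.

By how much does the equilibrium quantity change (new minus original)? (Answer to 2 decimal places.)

Original equilibrium: 118 - p = 6p - 106 gives 224 = 7p, so p = 32 and q = 86.
With the change applied: demand qd = 118 - p, supply qs = 6p - 136.
Clearing the new market: 118 - p = 6p - 136, so p = 254/7 ≈ 36.2857 and q = 572/7 ≈ 81.7143.
Δq = 81.7143 − 86 = -4.29.

-4.29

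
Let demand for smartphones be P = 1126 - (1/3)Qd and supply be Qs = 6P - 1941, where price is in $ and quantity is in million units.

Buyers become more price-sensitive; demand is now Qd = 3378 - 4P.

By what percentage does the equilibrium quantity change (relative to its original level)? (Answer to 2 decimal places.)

Before the shock: 3378 - 3P = 6P - 1941 ⇒ 5319 = 9P ⇒ P = 591, Q = 1605.
After the shift, demand is Qd = 3378 - 4P and supply is Qs = 6P - 1941.
Clearing the new market: 3378 - 4P = 6P - 1941, so P = 531.9 and Q = 1250.4.
%ΔQ = (1250.4 − 1605) / 1605 × 100 = -22.09%.

-22.09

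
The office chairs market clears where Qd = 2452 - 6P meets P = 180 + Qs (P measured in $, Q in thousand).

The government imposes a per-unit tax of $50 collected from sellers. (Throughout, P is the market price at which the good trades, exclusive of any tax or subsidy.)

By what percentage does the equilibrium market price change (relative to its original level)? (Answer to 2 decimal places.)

+1.90

Original equilibrium: 2452 - 6P = P - 180 gives 2632 = 7P, so P = 376 and Q = 196.
Since sellers keep the price net of the tax, the effective supply curve becomes Qs = P - 230.
Clearing the new market: 2452 - 6P = P - 230, so P = 2682/7 ≈ 383.1429 and Q = 1072/7 ≈ 153.1429.
%ΔP = (383.1429 − 376) / 376 × 100 = +1.90%.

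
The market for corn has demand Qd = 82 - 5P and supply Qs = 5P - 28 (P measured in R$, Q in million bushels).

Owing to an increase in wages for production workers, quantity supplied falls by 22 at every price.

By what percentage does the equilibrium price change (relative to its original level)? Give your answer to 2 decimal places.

Initially, 82 - 5P = 5P - 28, so 110 = 10P and P = 11, Q = 27.
With the change applied: demand Qd = 82 - 5P, supply Qs = 5P - 50.
Clearing the new market: 82 - 5P = 5P - 50, so P = 13.2 and Q = 16.
%ΔP = (13.2 − 11) / 11 × 100 = +20.00%.

+20.00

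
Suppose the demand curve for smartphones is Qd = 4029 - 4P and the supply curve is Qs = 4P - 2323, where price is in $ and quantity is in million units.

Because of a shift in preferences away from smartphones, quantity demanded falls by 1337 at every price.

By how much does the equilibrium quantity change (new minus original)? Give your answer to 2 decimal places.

Original equilibrium: 4029 - 4P = 4P - 2323 gives 6352 = 8P, so P = 794 and Q = 853.
The shock moves the curves to Qd = 2692 - 4P and Qs = 4P - 2323.
New equilibrium: 2692 - 4P = 4P - 2323 ⇒ 5015 = 8P ⇒ P = 626.875, Q = 184.5.
ΔQ = 184.5 − 853 = -668.50.

-668.50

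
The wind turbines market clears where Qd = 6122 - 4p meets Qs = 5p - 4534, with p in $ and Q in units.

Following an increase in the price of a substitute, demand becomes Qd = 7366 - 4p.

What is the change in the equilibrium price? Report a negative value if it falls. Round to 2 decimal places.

+138.22

Before the shock: 6122 - 4p = 5p - 4534 ⇒ 10656 = 9p ⇒ p = 1184, Q = 1386.
With the change applied: demand Qd = 7366 - 4p, supply Qs = 5p - 4534.
Setting them equal: 7366 - 4p = 5p - 4534 → 11900 = 9p, so p = 11900/9 ≈ 1322.2222 and Q = 18694/9 ≈ 2077.1111.
Δp = 1322.2222 − 1184 = +138.22.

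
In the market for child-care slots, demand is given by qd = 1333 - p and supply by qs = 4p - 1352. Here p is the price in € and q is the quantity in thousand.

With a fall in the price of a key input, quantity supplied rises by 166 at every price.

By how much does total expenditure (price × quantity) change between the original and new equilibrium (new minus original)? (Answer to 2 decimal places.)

-9701.04

Original equilibrium: 1333 - p = 4p - 1352 gives 2685 = 5p, so p = 537 and q = 796.
With the change applied: demand qd = 1333 - p, supply qs = 4p - 1186.
Equate the new curves: 1333 - p = 4p - 1186, giving 2519 = 5p, p = 503.8, q = 829.2.
Expenditure moves from 537×796 = 427452 to 503.8×829.2 = 417750.96; change = -9701.04.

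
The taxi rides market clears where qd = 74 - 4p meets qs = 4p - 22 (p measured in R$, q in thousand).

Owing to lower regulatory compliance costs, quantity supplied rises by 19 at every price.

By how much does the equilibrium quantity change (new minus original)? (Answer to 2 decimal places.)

Initially, 74 - 4p = 4p - 22, so 96 = 8p and p = 12, q = 26.
After the shift, demand is qd = 74 - 4p and supply is qs = 4p - 3.
Setting them equal: 74 - 4p = 4p - 3 → 77 = 8p, so p = 9.625 and q = 35.5.
Δq = 35.5 − 26 = +9.50.

+9.50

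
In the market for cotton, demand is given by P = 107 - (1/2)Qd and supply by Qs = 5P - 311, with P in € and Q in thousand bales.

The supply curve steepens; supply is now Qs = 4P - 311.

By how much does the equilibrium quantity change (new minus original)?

-25

Original equilibrium: 214 - 2P = 5P - 311 gives 525 = 7P, so P = 75 and Q = 64.
With the change applied: demand Qd = 214 - 2P, supply Qs = 4P - 311.
Clearing the new market: 214 - 2P = 4P - 311, so P = 87.5 and Q = 39.
ΔQ = 39 − 64 = -25.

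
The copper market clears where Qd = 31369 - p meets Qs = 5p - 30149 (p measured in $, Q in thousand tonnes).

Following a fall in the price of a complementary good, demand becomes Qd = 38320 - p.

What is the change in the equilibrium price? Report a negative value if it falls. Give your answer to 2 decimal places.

Solve the original market: 31369 - p = 5p - 30149, hence p = 10253 and Q = 21116.
The shock moves the curves to Qd = 38320 - p and Qs = 5p - 30149.
Equate the new curves: 38320 - p = 5p - 30149, giving 68469 = 6p, p = 11411.5, Q = 26908.5.
Δp = 11411.5 − 10253 = +1158.50.

+1158.50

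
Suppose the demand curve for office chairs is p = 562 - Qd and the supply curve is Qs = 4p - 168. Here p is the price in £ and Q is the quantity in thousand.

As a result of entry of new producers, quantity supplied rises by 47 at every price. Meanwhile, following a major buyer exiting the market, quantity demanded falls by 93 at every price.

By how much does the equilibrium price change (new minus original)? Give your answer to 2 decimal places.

Before the shock: 562 - p = 4p - 168 ⇒ 730 = 5p ⇒ p = 146, Q = 416.
The shock moves the curves to Qd = 469 - p and Qs = 4p - 121.
New equilibrium: 469 - p = 4p - 121 ⇒ 590 = 5p ⇒ p = 118, Q = 351.
Δp = 118 − 146 = -28.00.

-28.00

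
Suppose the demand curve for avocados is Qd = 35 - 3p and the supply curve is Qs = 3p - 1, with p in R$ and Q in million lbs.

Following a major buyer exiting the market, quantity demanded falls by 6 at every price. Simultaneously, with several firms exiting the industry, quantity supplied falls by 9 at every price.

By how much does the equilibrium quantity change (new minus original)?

Initially, 35 - 3p = 3p - 1, so 36 = 6p and p = 6, Q = 17.
With the change applied: demand Qd = 29 - 3p, supply Qs = 3p - 10.
New equilibrium: 29 - 3p = 3p - 10 ⇒ 39 = 6p ⇒ p = 6.5, Q = 9.5.
ΔQ = 9.5 − 17 = -7.5.

-7.5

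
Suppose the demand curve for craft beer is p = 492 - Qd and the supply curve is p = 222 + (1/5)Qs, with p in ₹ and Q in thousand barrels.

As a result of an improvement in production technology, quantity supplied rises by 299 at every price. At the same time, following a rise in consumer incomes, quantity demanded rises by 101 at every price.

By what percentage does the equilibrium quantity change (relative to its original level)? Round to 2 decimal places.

+59.56

Before the shock: 492 - p = 5p - 1110 ⇒ 1602 = 6p ⇒ p = 267, Q = 225.
The new curves are Qd = 593 - p (demand) and Qs = 5p - 811 (supply).
Equate the new curves: 593 - p = 5p - 811, giving 1404 = 6p, p = 234, Q = 359.
%ΔQ = (359 − 225) / 225 × 100 = +59.56%.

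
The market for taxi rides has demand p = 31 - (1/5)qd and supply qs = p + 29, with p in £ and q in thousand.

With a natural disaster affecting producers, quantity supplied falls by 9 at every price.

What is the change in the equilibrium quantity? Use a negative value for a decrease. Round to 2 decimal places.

-7.50

Original equilibrium: 155 - 5p = p + 29 gives 126 = 6p, so p = 21 and q = 50.
The shock moves the curves to qd = 155 - 5p and qs = p + 20.
Setting them equal: 155 - 5p = p + 20 → 135 = 6p, so p = 22.5 and q = 42.5.
Δq = 42.5 − 50 = -7.50.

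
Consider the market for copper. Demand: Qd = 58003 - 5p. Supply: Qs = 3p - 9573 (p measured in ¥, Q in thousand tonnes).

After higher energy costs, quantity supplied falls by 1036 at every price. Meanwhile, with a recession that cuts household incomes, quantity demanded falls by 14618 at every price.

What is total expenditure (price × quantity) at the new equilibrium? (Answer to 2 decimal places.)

Before the shock: 58003 - 5p = 3p - 9573 ⇒ 67576 = 8p ⇒ p = 8447, Q = 15768.
With the change applied: demand Qd = 43385 - 5p, supply Qs = 3p - 10609.
Setting them equal: 43385 - 5p = 3p - 10609 → 53994 = 8p, so p = 6749.25 and Q = 9638.75.
New expenditure = 6749.25 × 9638.75 = 65054333.44.

65054333.44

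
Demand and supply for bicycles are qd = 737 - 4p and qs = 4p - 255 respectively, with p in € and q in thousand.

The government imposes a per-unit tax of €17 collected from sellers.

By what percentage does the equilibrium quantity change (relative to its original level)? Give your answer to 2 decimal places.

Solve the original market: 737 - 4p = 4p - 255, hence p = 124 and q = 241.
Since sellers keep the price net of the tax, the effective supply curve becomes qs = 4p - 323.
Equate the new curves: 737 - 4p = 4p - 323, giving 1060 = 8p, p = 132.5, q = 207.
%Δq = (207 − 241) / 241 × 100 = -14.11%.

-14.11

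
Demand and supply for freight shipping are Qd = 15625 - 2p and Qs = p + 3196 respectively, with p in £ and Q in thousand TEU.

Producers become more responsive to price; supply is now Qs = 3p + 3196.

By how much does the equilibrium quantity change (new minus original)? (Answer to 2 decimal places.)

+3314.40

Before the shock: 15625 - 2p = p + 3196 ⇒ 12429 = 3p ⇒ p = 4143, Q = 7339.
With the change applied: demand Qd = 15625 - 2p, supply Qs = 3p + 3196.
Setting them equal: 15625 - 2p = 3p + 3196 → 12429 = 5p, so p = 2485.8 and Q = 10653.4.
ΔQ = 10653.4 − 7339 = +3314.40.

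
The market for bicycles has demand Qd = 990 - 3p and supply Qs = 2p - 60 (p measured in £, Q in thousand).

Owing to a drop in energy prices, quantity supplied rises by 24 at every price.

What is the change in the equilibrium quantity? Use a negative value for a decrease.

+14.4

Initially, 990 - 3p = 2p - 60, so 1050 = 5p and p = 210, Q = 360.
The new curves are Qd = 990 - 3p (demand) and Qs = 2p - 36 (supply).
Setting them equal: 990 - 3p = 2p - 36 → 1026 = 5p, so p = 205.2 and Q = 374.4.
ΔQ = 374.4 − 360 = +14.4.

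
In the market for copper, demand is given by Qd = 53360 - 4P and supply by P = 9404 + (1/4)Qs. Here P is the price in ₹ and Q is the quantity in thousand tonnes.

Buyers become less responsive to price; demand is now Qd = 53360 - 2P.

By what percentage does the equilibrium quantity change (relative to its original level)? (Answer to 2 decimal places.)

Solve the original market: 53360 - 4P = 4P - 37616, hence P = 11372 and Q = 7872.
After the shift, demand is Qd = 53360 - 2P and supply is Qs = 4P - 37616.
New equilibrium: 53360 - 2P = 4P - 37616 ⇒ 90976 = 6P ⇒ P = 45488/3 ≈ 15162.6667, Q = 69104/3 ≈ 23034.6667.
%ΔQ = (23034.6667 − 7872) / 7872 × 100 = +192.62%.

+192.62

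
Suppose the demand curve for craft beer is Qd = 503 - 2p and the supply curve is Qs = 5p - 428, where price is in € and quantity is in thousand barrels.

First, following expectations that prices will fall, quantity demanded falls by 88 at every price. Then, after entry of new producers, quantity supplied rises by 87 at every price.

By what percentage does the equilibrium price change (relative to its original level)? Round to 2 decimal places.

-18.80

Initially, 503 - 2p = 5p - 428, so 931 = 7p and p = 133, Q = 237.
With the change applied: demand Qd = 415 - 2p, supply Qs = 5p - 341.
Clearing the new market: 415 - 2p = 5p - 341, so p = 108 and Q = 199.
%Δp = (108 − 133) / 133 × 100 = -18.80%.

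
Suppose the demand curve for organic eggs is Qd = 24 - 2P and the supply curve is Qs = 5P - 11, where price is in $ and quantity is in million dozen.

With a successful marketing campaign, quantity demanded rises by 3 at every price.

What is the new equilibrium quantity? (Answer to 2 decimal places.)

Initially, 24 - 2P = 5P - 11, so 35 = 7P and P = 5, Q = 14.
After the shift, demand is Qd = 27 - 2P and supply is Qs = 5P - 11.
Setting them equal: 27 - 2P = 5P - 11 → 38 = 7P, so P = 38/7 ≈ 5.4286 and Q = 113/7 ≈ 16.1429.

16.14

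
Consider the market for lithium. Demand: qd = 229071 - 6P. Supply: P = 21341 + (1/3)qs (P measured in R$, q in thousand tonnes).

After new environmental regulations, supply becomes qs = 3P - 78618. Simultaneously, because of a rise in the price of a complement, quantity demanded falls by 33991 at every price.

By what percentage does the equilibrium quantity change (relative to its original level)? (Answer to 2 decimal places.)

Initially, 229071 - 6P = 3P - 64023, so 293094 = 9P and P = 32566, q = 33675.
The shock moves the curves to qd = 195080 - 6P and qs = 3P - 78618.
Clearing the new market: 195080 - 6P = 3P - 78618, so P = 273698/9 ≈ 30410.8889 and q = 37844/3 ≈ 12614.6667.
%Δq = (12614.6667 − 33675) / 33675 × 100 = -62.54%.

-62.54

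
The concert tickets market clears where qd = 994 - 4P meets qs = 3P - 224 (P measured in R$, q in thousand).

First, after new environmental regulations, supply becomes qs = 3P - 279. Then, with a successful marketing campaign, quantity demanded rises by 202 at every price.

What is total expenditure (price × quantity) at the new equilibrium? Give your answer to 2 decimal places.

74412.24

Original equilibrium: 994 - 4P = 3P - 224 gives 1218 = 7P, so P = 174 and q = 298.
The new curves are qd = 1196 - 4P (demand) and qs = 3P - 279 (supply).
New equilibrium: 1196 - 4P = 3P - 279 ⇒ 1475 = 7P ⇒ P = 1475/7 ≈ 210.7143, q = 2472/7 ≈ 353.1429.
New expenditure = 210.7143 × 353.1429 = 74412.24.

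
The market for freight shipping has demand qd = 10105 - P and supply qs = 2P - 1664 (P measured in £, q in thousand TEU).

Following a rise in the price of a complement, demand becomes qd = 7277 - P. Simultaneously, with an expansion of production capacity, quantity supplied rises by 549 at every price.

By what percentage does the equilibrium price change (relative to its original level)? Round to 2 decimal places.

Initially, 10105 - P = 2P - 1664, so 11769 = 3P and P = 3923, q = 6182.
The shock moves the curves to qd = 7277 - P and qs = 2P - 1115.
Setting them equal: 7277 - P = 2P - 1115 → 8392 = 3P, so P = 8392/3 ≈ 2797.3333 and q = 13439/3 ≈ 4479.6667.
%ΔP = (2797.3333 − 3923) / 3923 × 100 = -28.69%.

-28.69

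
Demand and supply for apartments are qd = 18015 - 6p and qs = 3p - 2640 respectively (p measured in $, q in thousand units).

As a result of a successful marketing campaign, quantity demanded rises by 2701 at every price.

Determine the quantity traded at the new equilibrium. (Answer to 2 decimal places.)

5145.33

Before the shock: 18015 - 6p = 3p - 2640 ⇒ 20655 = 9p ⇒ p = 2295, q = 4245.
The shock moves the curves to qd = 20716 - 6p and qs = 3p - 2640.
Clearing the new market: 20716 - 6p = 3p - 2640, so p = 23356/9 ≈ 2595.1111 and q = 15436/3 ≈ 5145.3333.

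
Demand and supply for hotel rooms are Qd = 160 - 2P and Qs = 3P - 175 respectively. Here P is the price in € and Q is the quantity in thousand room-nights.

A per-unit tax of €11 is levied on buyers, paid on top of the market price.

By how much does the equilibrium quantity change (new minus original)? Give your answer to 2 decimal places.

Initially, 160 - 2P = 3P - 175, so 335 = 5P and P = 67, Q = 26.
Since buyers pay the price plus the tax, the effective demand curve becomes Qd = 138 - 2P.
Equate the new curves: 138 - 2P = 3P - 175, giving 313 = 5P, P = 62.6, Q = 12.8.
ΔQ = 12.8 − 26 = -13.20.

-13.20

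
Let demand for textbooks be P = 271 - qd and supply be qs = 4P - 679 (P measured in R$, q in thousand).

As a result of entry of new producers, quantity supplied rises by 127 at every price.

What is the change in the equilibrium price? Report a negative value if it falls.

-25.4

Initially, 271 - P = 4P - 679, so 950 = 5P and P = 190, q = 81.
The shock moves the curves to qd = 271 - P and qs = 4P - 552.
Equate the new curves: 271 - P = 4P - 552, giving 823 = 5P, P = 164.6, q = 106.4.
ΔP = 164.6 − 190 = -25.4.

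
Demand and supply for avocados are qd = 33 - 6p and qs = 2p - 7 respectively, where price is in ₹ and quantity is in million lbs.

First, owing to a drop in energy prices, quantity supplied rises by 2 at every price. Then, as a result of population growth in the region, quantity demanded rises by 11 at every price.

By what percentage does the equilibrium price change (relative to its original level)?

+22.5

Before the shock: 33 - 6p = 2p - 7 ⇒ 40 = 8p ⇒ p = 5, q = 3.
After the shift, demand is qd = 44 - 6p and supply is qs = 2p - 5.
New equilibrium: 44 - 6p = 2p - 5 ⇒ 49 = 8p ⇒ p = 6.125, q = 7.25.
%Δp = (6.125 − 5) / 5 × 100 = +22.5%.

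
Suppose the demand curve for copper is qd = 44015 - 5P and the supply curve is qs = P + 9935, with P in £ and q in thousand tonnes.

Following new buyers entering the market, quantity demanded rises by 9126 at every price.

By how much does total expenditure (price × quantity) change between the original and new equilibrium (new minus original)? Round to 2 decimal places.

+34703136.00

Before the shock: 44015 - 5P = P + 9935 ⇒ 34080 = 6P ⇒ P = 5680, q = 15615.
The new curves are qd = 53141 - 5P (demand) and qs = P + 9935 (supply).
Clearing the new market: 53141 - 5P = P + 9935, so P = 7201 and q = 17136.
Expenditure moves from 5680×15615 = 88693200 to 7201×17136 = 123396336; change = +34703136.00.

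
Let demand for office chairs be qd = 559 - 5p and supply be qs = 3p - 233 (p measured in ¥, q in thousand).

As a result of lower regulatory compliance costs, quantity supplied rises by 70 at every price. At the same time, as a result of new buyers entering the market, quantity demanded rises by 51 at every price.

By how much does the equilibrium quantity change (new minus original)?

Original equilibrium: 559 - 5p = 3p - 233 gives 792 = 8p, so p = 99 and q = 64.
The shock moves the curves to qd = 610 - 5p and qs = 3p - 163.
New equilibrium: 610 - 5p = 3p - 163 ⇒ 773 = 8p ⇒ p = 96.625, q = 126.875.
Δq = 126.875 − 64 = +62.875.

+62.875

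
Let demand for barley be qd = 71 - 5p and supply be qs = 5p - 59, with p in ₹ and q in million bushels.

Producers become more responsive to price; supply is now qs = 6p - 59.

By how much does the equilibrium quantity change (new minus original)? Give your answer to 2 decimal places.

Original equilibrium: 71 - 5p = 5p - 59 gives 130 = 10p, so p = 13 and q = 6.
With the change applied: demand qd = 71 - 5p, supply qs = 6p - 59.
Equate the new curves: 71 - 5p = 6p - 59, giving 130 = 11p, p = 130/11 ≈ 11.8182, q = 131/11 ≈ 11.9091.
Δq = 11.9091 − 6 = +5.91.

+5.91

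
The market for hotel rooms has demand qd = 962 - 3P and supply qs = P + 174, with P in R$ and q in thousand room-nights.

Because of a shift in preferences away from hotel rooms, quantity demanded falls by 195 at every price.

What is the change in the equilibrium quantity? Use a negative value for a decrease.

Original equilibrium: 962 - 3P = P + 174 gives 788 = 4P, so P = 197 and q = 371.
After the shift, demand is qd = 767 - 3P and supply is qs = P + 174.
Clearing the new market: 767 - 3P = P + 174, so P = 148.25 and q = 322.25.
Δq = 322.25 − 371 = -48.75.

-48.75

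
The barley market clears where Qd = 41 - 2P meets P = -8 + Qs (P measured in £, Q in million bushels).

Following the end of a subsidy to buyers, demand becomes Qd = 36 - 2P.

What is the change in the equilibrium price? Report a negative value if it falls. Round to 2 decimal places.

Before the shock: 41 - 2P = P + 8 ⇒ 33 = 3P ⇒ P = 11, Q = 19.
The new curves are Qd = 36 - 2P (demand) and Qs = P + 8 (supply).
Clearing the new market: 36 - 2P = P + 8, so P = 28/3 ≈ 9.3333 and Q = 52/3 ≈ 17.3333.
ΔP = 9.3333 − 11 = -1.67.

-1.67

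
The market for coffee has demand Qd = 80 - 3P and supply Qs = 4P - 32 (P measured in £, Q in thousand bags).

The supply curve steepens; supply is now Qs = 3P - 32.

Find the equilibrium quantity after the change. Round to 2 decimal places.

24.00

Original equilibrium: 80 - 3P = 4P - 32 gives 112 = 7P, so P = 16 and Q = 32.
With the change applied: demand Qd = 80 - 3P, supply Qs = 3P - 32.
Equate the new curves: 80 - 3P = 3P - 32, giving 112 = 6P, P = 56/3 ≈ 18.6667, Q = 24.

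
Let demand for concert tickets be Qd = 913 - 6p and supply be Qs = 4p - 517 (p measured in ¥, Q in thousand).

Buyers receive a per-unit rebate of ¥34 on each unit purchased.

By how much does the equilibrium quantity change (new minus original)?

Solve the original market: 913 - 6p = 4p - 517, hence p = 143 and Q = 55.
Since buyers' out-of-pocket price is the market price minus the rebate, the effective demand curve becomes Qd = 1117 - 6p.
Setting them equal: 1117 - 6p = 4p - 517 → 1634 = 10p, so p = 163.4 and Q = 136.6.
ΔQ = 136.6 − 55 = +81.6.

+81.6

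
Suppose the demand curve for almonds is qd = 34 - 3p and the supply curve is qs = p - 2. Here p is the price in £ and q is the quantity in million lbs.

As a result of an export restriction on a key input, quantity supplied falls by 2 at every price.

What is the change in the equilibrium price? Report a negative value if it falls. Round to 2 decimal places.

+0.50

Solve the original market: 34 - 3p = p - 2, hence p = 9 and q = 7.
With the change applied: demand qd = 34 - 3p, supply qs = p - 4.
Clearing the new market: 34 - 3p = p - 4, so p = 9.5 and q = 5.5.
Δp = 9.5 − 9 = +0.50.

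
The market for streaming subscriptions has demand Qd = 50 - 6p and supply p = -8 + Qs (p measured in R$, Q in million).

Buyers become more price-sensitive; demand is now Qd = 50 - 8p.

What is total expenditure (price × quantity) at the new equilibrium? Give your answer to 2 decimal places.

59.11

Solve the original market: 50 - 6p = p + 8, hence p = 6 and Q = 14.
The shock moves the curves to Qd = 50 - 8p and Qs = p + 8.
Setting them equal: 50 - 8p = p + 8 → 42 = 9p, so p = 14/3 ≈ 4.6667 and Q = 38/3 ≈ 12.6667.
New expenditure = 4.6667 × 12.6667 = 59.11.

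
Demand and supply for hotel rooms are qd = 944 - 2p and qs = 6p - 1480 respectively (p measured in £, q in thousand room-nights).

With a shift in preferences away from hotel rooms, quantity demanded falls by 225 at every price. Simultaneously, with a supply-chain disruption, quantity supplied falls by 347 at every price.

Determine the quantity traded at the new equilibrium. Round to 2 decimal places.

82.50

Initially, 944 - 2p = 6p - 1480, so 2424 = 8p and p = 303, q = 338.
The new curves are qd = 719 - 2p (demand) and qs = 6p - 1827 (supply).
Equate the new curves: 719 - 2p = 6p - 1827, giving 2546 = 8p, p = 318.25, q = 82.5.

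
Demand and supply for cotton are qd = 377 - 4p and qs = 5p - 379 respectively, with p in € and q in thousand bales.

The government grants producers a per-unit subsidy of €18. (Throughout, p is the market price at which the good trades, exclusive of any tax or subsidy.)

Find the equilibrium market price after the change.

74

Solve the original market: 377 - 4p = 5p - 379, hence p = 84 and q = 41.
Since sellers receive the price plus the subsidy, the effective supply curve becomes qs = 5p - 289.
Clearing the new market: 377 - 4p = 5p - 289, so p = 74 and q = 81.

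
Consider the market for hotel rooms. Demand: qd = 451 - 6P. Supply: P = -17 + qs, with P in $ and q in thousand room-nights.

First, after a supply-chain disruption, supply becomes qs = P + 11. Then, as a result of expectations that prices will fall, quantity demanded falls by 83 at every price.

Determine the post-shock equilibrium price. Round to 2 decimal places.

Before the shock: 451 - 6P = P + 17 ⇒ 434 = 7P ⇒ P = 62, q = 79.
With the change applied: demand qd = 368 - 6P, supply qs = P + 11.
Equate the new curves: 368 - 6P = P + 11, giving 357 = 7P, P = 51, q = 62.

51.00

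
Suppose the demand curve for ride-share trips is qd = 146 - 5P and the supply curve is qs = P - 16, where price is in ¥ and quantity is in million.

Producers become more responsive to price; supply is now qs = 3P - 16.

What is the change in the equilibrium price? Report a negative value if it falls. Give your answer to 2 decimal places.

Original equilibrium: 146 - 5P = P - 16 gives 162 = 6P, so P = 27 and q = 11.
The new curves are qd = 146 - 5P (demand) and qs = 3P - 16 (supply).
New equilibrium: 146 - 5P = 3P - 16 ⇒ 162 = 8P ⇒ P = 20.25, q = 44.75.
ΔP = 20.25 − 27 = -6.75.

-6.75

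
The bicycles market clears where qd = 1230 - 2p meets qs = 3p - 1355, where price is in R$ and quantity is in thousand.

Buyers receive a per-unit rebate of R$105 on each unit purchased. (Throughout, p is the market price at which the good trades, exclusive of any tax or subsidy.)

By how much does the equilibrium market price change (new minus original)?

Original equilibrium: 1230 - 2p = 3p - 1355 gives 2585 = 5p, so p = 517 and q = 196.
Since buyers' out-of-pocket price is the market price minus the rebate, the effective demand curve becomes qd = 1440 - 2p.
Clearing the new market: 1440 - 2p = 3p - 1355, so p = 559 and q = 322.
Δp = 559 − 517 = +42.

+42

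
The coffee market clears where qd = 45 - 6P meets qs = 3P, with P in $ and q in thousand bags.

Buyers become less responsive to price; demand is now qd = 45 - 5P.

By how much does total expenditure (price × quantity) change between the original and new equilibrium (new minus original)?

Before the shock: 45 - 6P = 3P ⇒ 45 = 9P ⇒ P = 5, q = 15.
With the change applied: demand qd = 45 - 5P, supply qs = 3P.
Setting them equal: 45 - 5P = 3P → 45 = 8P, so P = 5.625 and q = 16.875.
Expenditure moves from 5×15 = 75 to 5.625×16.875 = 94.921875; change = +19.921875.

+19.921875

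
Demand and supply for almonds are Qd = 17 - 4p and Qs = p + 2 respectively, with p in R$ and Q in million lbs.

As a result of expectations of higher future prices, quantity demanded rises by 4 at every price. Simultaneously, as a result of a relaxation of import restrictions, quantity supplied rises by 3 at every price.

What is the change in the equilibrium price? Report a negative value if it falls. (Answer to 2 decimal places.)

+0.20

Initially, 17 - 4p = p + 2, so 15 = 5p and p = 3, Q = 5.
With the change applied: demand Qd = 21 - 4p, supply Qs = p + 5.
New equilibrium: 21 - 4p = p + 5 ⇒ 16 = 5p ⇒ p = 3.2, Q = 8.2.
Δp = 3.2 − 3 = +0.20.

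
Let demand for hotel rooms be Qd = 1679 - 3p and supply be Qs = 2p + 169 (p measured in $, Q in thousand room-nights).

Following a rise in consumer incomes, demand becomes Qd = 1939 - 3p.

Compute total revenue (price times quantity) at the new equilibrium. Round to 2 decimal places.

310458.00

Original equilibrium: 1679 - 3p = 2p + 169 gives 1510 = 5p, so p = 302 and Q = 773.
The shock moves the curves to Qd = 1939 - 3p and Qs = 2p + 169.
Equate the new curves: 1939 - 3p = 2p + 169, giving 1770 = 5p, p = 354, Q = 877.
New expenditure = 354 × 877 = 310458.00.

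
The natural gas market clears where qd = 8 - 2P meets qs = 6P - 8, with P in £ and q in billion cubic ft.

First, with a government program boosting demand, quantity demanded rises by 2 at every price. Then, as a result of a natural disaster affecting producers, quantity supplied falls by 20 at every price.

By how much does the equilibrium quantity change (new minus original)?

-3.5

Before the shock: 8 - 2P = 6P - 8 ⇒ 16 = 8P ⇒ P = 2, q = 4.
The shock moves the curves to qd = 10 - 2P and qs = 6P - 28.
Setting them equal: 10 - 2P = 6P - 28 → 38 = 8P, so P = 4.75 and q = 0.5.
Δq = 0.5 − 4 = -3.5.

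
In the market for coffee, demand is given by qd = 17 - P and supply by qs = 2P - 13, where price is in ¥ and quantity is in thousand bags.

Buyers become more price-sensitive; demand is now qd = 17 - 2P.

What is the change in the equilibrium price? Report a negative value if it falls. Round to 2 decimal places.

-2.50

Original equilibrium: 17 - P = 2P - 13 gives 30 = 3P, so P = 10 and q = 7.
With the change applied: demand qd = 17 - 2P, supply qs = 2P - 13.
Equate the new curves: 17 - 2P = 2P - 13, giving 30 = 4P, P = 7.5, q = 2.
ΔP = 7.5 − 10 = -2.50.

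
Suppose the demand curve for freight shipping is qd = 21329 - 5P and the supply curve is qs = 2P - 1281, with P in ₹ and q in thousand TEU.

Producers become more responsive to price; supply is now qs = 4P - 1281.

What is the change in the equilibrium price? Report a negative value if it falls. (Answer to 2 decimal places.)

-717.78

Before the shock: 21329 - 5P = 2P - 1281 ⇒ 22610 = 7P ⇒ P = 3230, q = 5179.
The shock moves the curves to qd = 21329 - 5P and qs = 4P - 1281.
Clearing the new market: 21329 - 5P = 4P - 1281, so P = 22610/9 ≈ 2512.2222 and q = 78911/9 ≈ 8767.8889.
ΔP = 2512.2222 − 3230 = -717.78.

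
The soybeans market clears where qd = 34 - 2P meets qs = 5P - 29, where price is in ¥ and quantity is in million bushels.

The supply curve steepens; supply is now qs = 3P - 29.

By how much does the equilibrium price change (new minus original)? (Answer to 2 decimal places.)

+3.60

Before the shock: 34 - 2P = 5P - 29 ⇒ 63 = 7P ⇒ P = 9, q = 16.
The new curves are qd = 34 - 2P (demand) and qs = 3P - 29 (supply).
Clearing the new market: 34 - 2P = 3P - 29, so P = 12.6 and q = 8.8.
ΔP = 12.6 − 9 = +3.60.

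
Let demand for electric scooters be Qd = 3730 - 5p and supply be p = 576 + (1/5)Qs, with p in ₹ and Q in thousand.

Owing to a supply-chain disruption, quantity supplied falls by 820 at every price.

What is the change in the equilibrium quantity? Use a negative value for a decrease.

Solve the original market: 3730 - 5p = 5p - 2880, hence p = 661 and Q = 425.
The new curves are Qd = 3730 - 5p (demand) and Qs = 5p - 3700 (supply).
Clearing the new market: 3730 - 5p = 5p - 3700, so p = 743 and Q = 15.
ΔQ = 15 − 425 = -410.

-410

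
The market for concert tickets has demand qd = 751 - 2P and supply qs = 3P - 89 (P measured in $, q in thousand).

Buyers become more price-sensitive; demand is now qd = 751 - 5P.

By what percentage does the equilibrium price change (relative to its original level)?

Solve the original market: 751 - 2P = 3P - 89, hence P = 168 and q = 415.
The shock moves the curves to qd = 751 - 5P and qs = 3P - 89.
Equate the new curves: 751 - 5P = 3P - 89, giving 840 = 8P, P = 105, q = 226.
%ΔP = (105 − 168) / 168 × 100 = -37.5%.

-37.5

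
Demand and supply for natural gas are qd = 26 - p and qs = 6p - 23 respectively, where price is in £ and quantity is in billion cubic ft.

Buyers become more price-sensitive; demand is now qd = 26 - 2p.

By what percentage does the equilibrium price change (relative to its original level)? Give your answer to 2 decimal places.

Before the shock: 26 - p = 6p - 23 ⇒ 49 = 7p ⇒ p = 7, q = 19.
The shock moves the curves to qd = 26 - 2p and qs = 6p - 23.
Clearing the new market: 26 - 2p = 6p - 23, so p = 6.125 and q = 13.75.
%Δp = (6.125 − 7) / 7 × 100 = -12.50%.

-12.50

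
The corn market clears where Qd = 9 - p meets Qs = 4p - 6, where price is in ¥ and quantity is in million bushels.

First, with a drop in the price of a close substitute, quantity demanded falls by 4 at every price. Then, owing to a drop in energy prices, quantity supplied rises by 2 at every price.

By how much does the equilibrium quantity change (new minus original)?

Solve the original market: 9 - p = 4p - 6, hence p = 3 and Q = 6.
After the shift, demand is Qd = 5 - p and supply is Qs = 4p - 4.
New equilibrium: 5 - p = 4p - 4 ⇒ 9 = 5p ⇒ p = 1.8, Q = 3.2.
ΔQ = 3.2 − 6 = -2.8.

-2.8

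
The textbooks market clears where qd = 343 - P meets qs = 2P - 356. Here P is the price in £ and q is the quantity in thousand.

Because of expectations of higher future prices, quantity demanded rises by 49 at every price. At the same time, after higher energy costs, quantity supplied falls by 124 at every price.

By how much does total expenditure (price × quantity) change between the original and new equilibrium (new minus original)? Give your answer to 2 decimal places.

+3824.22

Initially, 343 - P = 2P - 356, so 699 = 3P and P = 233, q = 110.
With the change applied: demand qd = 392 - P, supply qs = 2P - 480.
Equate the new curves: 392 - P = 2P - 480, giving 872 = 3P, P = 872/3 ≈ 290.6667, q = 304/3 ≈ 101.3333.
Expenditure moves from 233×110 = 25630 to 290.6667×101.3333 = 29454.2222; change = +3824.22.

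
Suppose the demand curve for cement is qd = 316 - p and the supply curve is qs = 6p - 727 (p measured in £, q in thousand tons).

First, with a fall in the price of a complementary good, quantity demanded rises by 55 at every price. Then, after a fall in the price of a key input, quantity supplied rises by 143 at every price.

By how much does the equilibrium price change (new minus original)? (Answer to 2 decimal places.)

Solve the original market: 316 - p = 6p - 727, hence p = 149 and q = 167.
After the shift, demand is qd = 371 - p and supply is qs = 6p - 584.
Equate the new curves: 371 - p = 6p - 584, giving 955 = 7p, p = 955/7 ≈ 136.4286, q = 1642/7 ≈ 234.5714.
Δp = 136.4286 − 149 = -12.57.

-12.57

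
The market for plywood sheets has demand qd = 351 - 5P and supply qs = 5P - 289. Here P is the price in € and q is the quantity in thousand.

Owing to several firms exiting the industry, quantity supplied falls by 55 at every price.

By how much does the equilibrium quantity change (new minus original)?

Original equilibrium: 351 - 5P = 5P - 289 gives 640 = 10P, so P = 64 and q = 31.
The shock moves the curves to qd = 351 - 5P and qs = 5P - 344.
New equilibrium: 351 - 5P = 5P - 344 ⇒ 695 = 10P ⇒ P = 69.5, q = 3.5.
Δq = 3.5 − 31 = -27.5.

-27.5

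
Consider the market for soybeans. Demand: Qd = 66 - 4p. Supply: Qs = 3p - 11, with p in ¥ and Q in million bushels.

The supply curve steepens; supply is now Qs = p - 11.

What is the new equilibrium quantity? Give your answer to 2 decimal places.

4.40

Original equilibrium: 66 - 4p = 3p - 11 gives 77 = 7p, so p = 11 and Q = 22.
After the shift, demand is Qd = 66 - 4p and supply is Qs = p - 11.
Equate the new curves: 66 - 4p = p - 11, giving 77 = 5p, p = 15.4, Q = 4.4.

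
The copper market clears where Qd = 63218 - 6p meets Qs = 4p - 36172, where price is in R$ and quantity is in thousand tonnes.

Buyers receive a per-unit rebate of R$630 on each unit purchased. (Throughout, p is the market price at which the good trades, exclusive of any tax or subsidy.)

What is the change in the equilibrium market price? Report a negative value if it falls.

Original equilibrium: 63218 - 6p = 4p - 36172 gives 99390 = 10p, so p = 9939 and Q = 3584.
Since buyers' out-of-pocket price is the market price minus the rebate, the effective demand curve becomes Qd = 66998 - 6p.
New equilibrium: 66998 - 6p = 4p - 36172 ⇒ 103170 = 10p ⇒ p = 10317, Q = 5096.
Δp = 10317 − 9939 = +378.

+378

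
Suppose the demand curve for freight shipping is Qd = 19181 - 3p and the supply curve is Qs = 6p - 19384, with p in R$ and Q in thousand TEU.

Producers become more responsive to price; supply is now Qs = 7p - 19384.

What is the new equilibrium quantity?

7611.5

Solve the original market: 19181 - 3p = 6p - 19384, hence p = 4285 and Q = 6326.
With the change applied: demand Qd = 19181 - 3p, supply Qs = 7p - 19384.
Equate the new curves: 19181 - 3p = 7p - 19384, giving 38565 = 10p, p = 3856.5, Q = 7611.5.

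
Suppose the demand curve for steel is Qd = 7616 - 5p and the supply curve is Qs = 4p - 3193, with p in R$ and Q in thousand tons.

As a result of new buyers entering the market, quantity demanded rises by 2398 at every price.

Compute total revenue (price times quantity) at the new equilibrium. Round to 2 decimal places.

3928022.68

Initially, 7616 - 5p = 4p - 3193, so 10809 = 9p and p = 1201, Q = 1611.
The new curves are Qd = 10014 - 5p (demand) and Qs = 4p - 3193 (supply).
Setting them equal: 10014 - 5p = 4p - 3193 → 13207 = 9p, so p = 13207/9 ≈ 1467.4444 and Q = 24091/9 ≈ 2676.7778.
New expenditure = 1467.4444 × 2676.7778 = 3928022.68.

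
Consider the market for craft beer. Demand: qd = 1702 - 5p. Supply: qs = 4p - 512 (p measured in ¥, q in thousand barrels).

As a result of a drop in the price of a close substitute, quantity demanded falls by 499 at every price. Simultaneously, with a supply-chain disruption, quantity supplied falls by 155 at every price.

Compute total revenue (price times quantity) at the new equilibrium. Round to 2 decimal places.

Original equilibrium: 1702 - 5p = 4p - 512 gives 2214 = 9p, so p = 246 and q = 472.
With the change applied: demand qd = 1203 - 5p, supply qs = 4p - 667.
Clearing the new market: 1203 - 5p = 4p - 667, so p = 1870/9 ≈ 207.7778 and q = 1477/9 ≈ 164.1111.
New expenditure = 207.7778 × 164.1111 = 34098.64.

34098.64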